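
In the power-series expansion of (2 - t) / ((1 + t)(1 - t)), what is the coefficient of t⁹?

Partial fractions give a closed form: a_n = (3/2)·(-1)^n + (1/2)·1^n.
At n = 9: a_9 = -1.

-1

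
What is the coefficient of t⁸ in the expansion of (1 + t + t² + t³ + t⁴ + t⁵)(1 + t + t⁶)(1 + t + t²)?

(1 + t + t² + t³ + t⁴ + t⁵) has coefficients 1,1,1,1,1,1 for degrees 0…5.
(1 + t + t⁶) has coefficients 1,1,0,0,0,0,1,0,0 for degrees 0…8.
Finally multiplying by (1 + t + t²), the product of all factors after the first has coefficients 1,2,2,1,0,0,1,1,1 for degrees 0…8.
[t⁸] = 1·1 + 1·1 + 1·1 + 1·0 + 1·0 + 1·1 = 4.

4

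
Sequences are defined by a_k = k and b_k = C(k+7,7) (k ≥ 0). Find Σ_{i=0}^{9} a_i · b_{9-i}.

24310

This is [x^9] in the product of the two ordinary generating functions.
Σ = 0·11440 + 1·6435 + 2·3432 + 3·1716 + 4·792 + 5·330 + 6·120 + 7·36 + 8·8 + 9·1 = 24310.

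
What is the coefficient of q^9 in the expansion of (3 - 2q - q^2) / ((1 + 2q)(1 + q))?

-3836

The denominator gives the recurrence a_n = −3a_(n−1) − 2a_(n−2) for n ≥ 3; the numerator fixes a_0 = 3, a_1 = -11, a_2 = 26.
Iterating: 3, -11, 26, -56, 116, -236, 476, -956, 1916, -3836, so a_9 = -3836.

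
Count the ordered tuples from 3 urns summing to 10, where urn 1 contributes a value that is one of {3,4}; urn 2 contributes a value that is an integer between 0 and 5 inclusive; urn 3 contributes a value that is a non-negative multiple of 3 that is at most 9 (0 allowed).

4

The generating function for the choices is (q³ + q⁴)·(1 + q + q² + q³ + q⁴ + q⁵)·(1 + q³ + q⁶ + q⁹); the count is [q¹⁰].
(q³ + q⁴) has coefficients 0,0,0,1,1 for degrees 0…4.
(1 + q + q² + q³ + q⁴ + q⁵) has coefficients 1,1,1,1,1,1,0,0,0,0,0 for degrees 0…10.
Finally multiplying by (1 + q³ + q⁶ + q⁹), the product of all factors after the first has coefficients 1,1,1,2,2,2,2,2,2,2,2 for degrees 0…10.
[q¹⁰] = 1·2 + 1·2 = 4.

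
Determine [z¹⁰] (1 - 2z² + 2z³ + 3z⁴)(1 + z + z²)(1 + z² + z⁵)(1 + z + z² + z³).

(1 - 2z² + 2z³ + 3z⁴) has coefficients 1,0,-2,2,3 for degrees 0…4.
(1 + z + z²) has coefficients 1,1,1,0,0,0,0,0,0,0,0 for degrees 0…10.
Multiplying by (1 + z² + z⁵) gives running coefficients 1,1,2,1,1,1,1,1,0,0,0 for degrees 0…10.
Finally multiplying by (1 + z + z² + z³), the product of all factors after the first has coefficients 1,2,4,5,5,5,4,4,3,2,1 for degrees 0…10.
[z¹⁰] = 1·1 − 2·3 + 2·4 + 3·4 = 15.

15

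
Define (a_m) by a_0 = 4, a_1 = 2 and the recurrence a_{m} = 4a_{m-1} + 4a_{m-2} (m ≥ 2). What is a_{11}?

31238144

The ordinary generating function has denominator 1 - 4z - 4z^2.
Iterating the recurrence: a_0,…,a_{11} = 4, 2, 24, 104, 512, 2464, 11904, 57472, 277504, 1339904, 6469632, 31238144.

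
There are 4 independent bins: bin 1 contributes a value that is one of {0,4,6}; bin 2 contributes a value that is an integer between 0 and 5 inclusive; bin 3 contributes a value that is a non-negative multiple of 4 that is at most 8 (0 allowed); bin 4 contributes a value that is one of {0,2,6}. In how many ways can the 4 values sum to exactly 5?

The generating function for the choices is (1 + x^4 + x^6)·(1 + x + x^2 + x^3 + x^4 + x^5)·(1 + x^4 + x^8)·(1 + x^2 + x^6); the count is [x^5].
(1 + x^4 + x^6) has coefficients 1,0,0,0,1,0 for degrees 0…5.
(1 + x + x^2 + x^3 + x^4 + x^5) has coefficients 1,1,1,1,1,1 for degrees 0…5.
Multiplying by (1 + x^4 + x^8) gives running coefficients 1,1,1,1,2,2 for degrees 0…5.
Finally multiplying by (1 + x^2 + x^6), the product of all factors after the first has coefficients 1,1,2,2,3,3 for degrees 0…5.
[x^5] = 1·3 + 1·1 = 4.

4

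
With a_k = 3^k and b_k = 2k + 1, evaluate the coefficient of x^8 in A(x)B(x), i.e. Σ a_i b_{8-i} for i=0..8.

The convolution is the x^8 coefficient of A(x)B(x).
Σ = 1·17 + 3·15 + 9·13 + 27·11 + 81·9 + 243·7 + 729·5 + 2187·3 + 6561·1 = 19673.

19673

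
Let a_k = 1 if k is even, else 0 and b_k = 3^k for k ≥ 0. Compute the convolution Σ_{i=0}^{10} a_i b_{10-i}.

66430

The convolution is the x^10 coefficient of A(x)B(x).
Σ = 1·59049 + 0·19683 + 1·6561 + 0·2187 + 1·729 + 0·243 + 1·81 + 0·27 + 1·9 + 0·3 + 1·1 = 66430.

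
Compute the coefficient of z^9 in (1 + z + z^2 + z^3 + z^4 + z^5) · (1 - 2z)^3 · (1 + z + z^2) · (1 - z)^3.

(1 + z + z^2 + z^3 + z^4 + z^5) has coefficients 1,1,1,1,1,1 for degrees 0…5.
(1 - 2z)^3 has coefficients 1,-6,12,-8,0,0,0,0,0,0 for degrees 0…9.
Multiplying by (1 + z + z^2) gives running coefficients 1,-5,7,-2,4,-8,0,0,0,0 for degrees 0…9.
Finally multiplying by (1 - z)^3, the product of all factors after the first has coefficients 1,-8,25,-39,36,-33,38,-28,8,0 for degrees 0…9.
[z^9] = 1·0 + 1·8 + 1·(-28) + 1·38 + 1·(-33) + 1·36 = 21.

21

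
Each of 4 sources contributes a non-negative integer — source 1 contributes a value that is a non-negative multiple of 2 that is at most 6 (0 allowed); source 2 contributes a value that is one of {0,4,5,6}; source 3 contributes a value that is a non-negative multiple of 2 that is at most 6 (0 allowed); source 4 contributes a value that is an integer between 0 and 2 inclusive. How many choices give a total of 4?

6

The generating function for the choices is (1 + z^2 + z^4 + z^6)·(1 + z^4 + z^5 + z^6)·(1 + z^2 + z^4 + z^6)·(1 + z + z^2); the count is [z^4].
(1 + z^2 + z^4 + z^6) has coefficients 1,0,1,0,1 for degrees 0…4.
(1 + z^4 + z^5 + z^6) has coefficients 1,0,0,0,1 for degrees 0…4.
Multiplying by (1 + z^2 + z^4 + z^6) gives running coefficients 1,0,1,0,2 for degrees 0…4.
Finally multiplying by (1 + z + z^2), the product of all factors after the first has coefficients 1,1,2,1,3 for degrees 0…4.
[z^4] = 1·3 + 1·2 + 1·1 = 6.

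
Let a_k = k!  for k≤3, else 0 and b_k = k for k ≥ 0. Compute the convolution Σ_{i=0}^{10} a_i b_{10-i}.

77

The convolution is the t^10 coefficient of A(t)B(t).
Σ = 1·10 + 1·9 + 2·8 + 6·7 + 0·6 + 0·5 + 0·4 + 0·3 + 0·2 + 0·1 + 0·0 = 77.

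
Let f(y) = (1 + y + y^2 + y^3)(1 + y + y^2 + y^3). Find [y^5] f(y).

(1 + y + y^2 + y^3) has coefficients 1,1,1,1 for degrees 0…3.
(1 + y + y^2 + y^3) has coefficients 1,1,1,1,0,0 for degrees 0…5.
[y^5] = 1·0 + 1·0 + 1·1 + 1·1 = 2.

2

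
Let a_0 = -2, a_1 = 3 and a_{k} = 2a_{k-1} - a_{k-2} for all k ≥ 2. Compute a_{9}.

43

The ordinary generating function has denominator 1 - 2x + x^2.
Iterating the recurrence: a_0,…,a_{9} = -2, 3, 8, 13, 18, 23, 28, 33, 38, 43.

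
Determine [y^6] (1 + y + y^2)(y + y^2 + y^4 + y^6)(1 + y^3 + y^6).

(1 + y + y^2) has coefficients 1,1,1 for degrees 0…2.
(y + y^2 + y^4 + y^6) has coefficients 0,1,1,0,1,0,1 for degrees 0…6.
Finally multiplying by (1 + y^3 + y^6), the product of all factors after the first has coefficients 0,1,1,0,2,1,1 for degrees 0…6.
[y^6] = 1·1 + 1·1 + 1·2 = 4.

4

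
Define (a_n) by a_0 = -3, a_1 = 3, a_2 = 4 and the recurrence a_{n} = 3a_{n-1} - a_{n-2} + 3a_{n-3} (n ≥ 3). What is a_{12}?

The ordinary generating function has denominator 1 - 3t + t^2 - 3t^3.
Iterating the recurrence: a_0,…,a_{12} = -3, 3, 4, 0, 5, 27, 76, 216, 653, 1971, 5908, 17712, 53141.

53141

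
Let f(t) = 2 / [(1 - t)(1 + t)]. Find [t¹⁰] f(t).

2

Partial fractions give a closed form: a_n = (1)·1^n + (1)·(-1)^n.
At n = 10: a_10 = 2.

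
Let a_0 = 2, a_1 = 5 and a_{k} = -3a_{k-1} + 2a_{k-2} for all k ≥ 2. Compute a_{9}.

86699

The ordinary generating function has denominator 1 + 3t - 2t^2.
Iterating the recurrence: a_0,…,a_{9} = 2, 5, -11, 43, -151, 539, -1919, 6835, -24343, 86699.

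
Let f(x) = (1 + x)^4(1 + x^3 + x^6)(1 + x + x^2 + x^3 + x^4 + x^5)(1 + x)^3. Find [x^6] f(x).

191

(1 + x)^4 has coefficients 1,4,6,4,1 for degrees 0…4.
(1 + x^3 + x^6) has coefficients 1,0,0,1,0,0,1 for degrees 0…6.
Multiplying by (1 + x + x^2 + x^3 + x^4 + x^5) gives running coefficients 1,1,1,2,2,2,2 for degrees 0…6.
Finally multiplying by (1 + x)^3, the product of all factors after the first has coefficients 1,4,7,9,12,15,16 for degrees 0…6.
[x^6] = 1·16 + 4·15 + 6·12 + 4·9 + 1·7 = 191.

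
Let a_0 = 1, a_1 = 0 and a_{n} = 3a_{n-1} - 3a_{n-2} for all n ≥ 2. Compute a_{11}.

The ordinary generating function has denominator 1 - 3q + 3q^2.
Iterating the recurrence: a_0,…,a_{11} = 1, 0, -3, -9, -18, -27, -27, 0, 81, 243, 486, 729.

729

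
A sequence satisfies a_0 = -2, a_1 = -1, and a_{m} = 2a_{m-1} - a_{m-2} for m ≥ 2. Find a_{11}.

The ordinary generating function has denominator 1 - 2t + t^2.
Iterating the recurrence: a_0,…,a_{11} = -2, -1, 0, 1, 2, 3, 4, 5, 6, 7, 8, 9.

9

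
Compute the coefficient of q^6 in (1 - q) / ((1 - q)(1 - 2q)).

64

Partial fractions give a closed form: a_n = (1)·2^n.
At n = 6: a_6 = 64.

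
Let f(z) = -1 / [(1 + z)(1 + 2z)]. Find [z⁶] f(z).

-127

The denominator gives the recurrence a_n = −3a_(n−1) − 2a_(n−2) for n ≥ 2; the numerator fixes a_0 = -1, a_1 = 3.
Iterating: -1, 3, -7, 15, -31, 63, -127, so a_6 = -127.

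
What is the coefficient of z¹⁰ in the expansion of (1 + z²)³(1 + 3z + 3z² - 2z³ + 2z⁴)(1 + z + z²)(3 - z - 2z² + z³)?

-5

(1 + z²)³ has coefficients 1,0,3,0,3,0,1 for degrees 0…6.
(1 + 3z + 3z² - 2z³ + 2z⁴) has coefficients 1,3,3,-2,2,0,0,0,0,0,0 for degrees 0…10.
Multiplying by (1 + z + z²) gives running coefficients 1,4,7,4,3,0,2,0,0,0,0 for degrees 0…10.
Finally multiplying by (3 - z - 2z² + z³), the product of all factors after the first has coefficients 3,11,15,-2,-5,-4,4,1,-4,2,0 for degrees 0…10.
[z¹⁰] = 1·0 + 3·(-4) + 3·4 + 1·(-5) = -5.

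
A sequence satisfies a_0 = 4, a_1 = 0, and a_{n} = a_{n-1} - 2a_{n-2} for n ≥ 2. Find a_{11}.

The ordinary generating function has denominator 1 - z + 2z^2.
Iterating the recurrence: a_0,…,a_{11} = 4, 0, -8, -8, 8, 24, 8, -40, -56, 24, 136, 88.

88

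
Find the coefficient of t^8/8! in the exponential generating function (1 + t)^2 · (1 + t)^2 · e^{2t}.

95744

The EGF product rule gives c_8 = Σ_{k_1+k_2+k_3=8} C(8; k_1,k_2,k_3) · ∏ g_i(k_i), where (1+t)^2 gives the falling factorial (2)_k; (1+t)^2 gives the falling factorial (2)_k; e^{2t} gives (2)^k.
g_1(k) for k = 0…8: 1, 2, 2, 0, 0, 0, 0, 0, 0.
g_2(k) for k = 0…8: 1, 2, 2, 0, 0, 0, 0, 0, 0.
g_3(k) for k = 0…8: 1, 2, 4, 8, 16, 32, 64, 128, 256.
First combine the last two factors: h(k) = Σ_j C(k,j)·g_2(j)·g_3(k−j) for k = 0…8: 1, 4, 14, 44, 128, 352, 928, 2368, 5888.
c_8 = Σ_k C(8,k)·g_1(k)·h(8−k) = 1·1·5888 + 8·2·2368 + 28·2·928 = 5888 + 37888 + 51968 = 95744.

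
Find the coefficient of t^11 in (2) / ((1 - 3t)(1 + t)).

265720

The denominator gives the recurrence a_n = 2a_(n−1) + 3a_(n−2) for n ≥ 2; the numerator fixes a_0 = 2, a_1 = 4.
Iterating: 2, 4, 14, 40, 122, 364, 1094, 3280, 9842, 29524, 88574, 265720, so a_11 = 265720.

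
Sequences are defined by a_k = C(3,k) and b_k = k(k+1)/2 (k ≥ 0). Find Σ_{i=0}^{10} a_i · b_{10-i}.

326

This is [x^10] in the product of the two ordinary generating functions.
Σ = 1·55 + 3·45 + 3·36 + 1·28 + 0·21 + 0·15 + 0·10 + 0·6 + 0·3 + 0·1 + 0·0 = 326.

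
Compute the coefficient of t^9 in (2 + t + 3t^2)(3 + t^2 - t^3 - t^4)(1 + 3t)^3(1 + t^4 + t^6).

(2 + t + 3t^2) has coefficients 2,1,3 for degrees 0…2.
(3 + t^2 - t^3 - t^4) has coefficients 3,0,1,-1,-1,0,0,0,0,0 for degrees 0…9.
Multiplying by (1 + 3t)^3 gives running coefficients 3,27,82,89,17,-9,-54,-27,0,0 for degrees 0…9.
Finally multiplying by (1 + t^4 + t^6), the product of all factors after the first has coefficients 3,27,82,89,20,18,31,89,99,80 for degrees 0…9.
[t^9] = 2·80 + 1·99 + 3·89 = 526.

526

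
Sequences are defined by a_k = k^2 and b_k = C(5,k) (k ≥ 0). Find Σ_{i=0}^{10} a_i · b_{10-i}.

1840

Write out a_i and b_{10-i} for i = 0,…,10 and sum the products.
Σ = 0·0 + 1·0 + 4·0 + 9·0 + 16·0 + 25·1 + 36·5 + 49·10 + 64·10 + 81·5 + 100·1 = 1840.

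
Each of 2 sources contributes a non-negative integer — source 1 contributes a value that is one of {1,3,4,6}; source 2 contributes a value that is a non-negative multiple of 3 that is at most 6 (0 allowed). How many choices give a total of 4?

2

The generating function for the choices is (z + z^3 + z^4 + z^6)·(1 + z^3 + z^6); the count is [z^4].
(z + z^3 + z^4 + z^6) has coefficients 0,1,0,1,1 for degrees 0…4.
(1 + z^3 + z^6) has coefficients 1,0,0,1,0 for degrees 0…4.
[z^4] = 1·1 + 1·0 + 1·1 = 2.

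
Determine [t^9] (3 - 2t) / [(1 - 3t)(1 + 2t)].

Partial fractions give a closed form: a_n = (7/5)·3^n + (8/5)·(-2)^n.
At n = 9: a_9 = 26737.

26737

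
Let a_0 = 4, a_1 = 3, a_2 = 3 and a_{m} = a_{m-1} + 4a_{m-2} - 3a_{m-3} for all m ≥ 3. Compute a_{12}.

The ordinary generating function has denominator 1 - x - 4x^2 + 3x^3.
Iterating the recurrence: a_0,…,a_{12} = 4, 3, 3, 3, 6, 9, 24, 42, 111, 207, 525, 1020, 2499.

2499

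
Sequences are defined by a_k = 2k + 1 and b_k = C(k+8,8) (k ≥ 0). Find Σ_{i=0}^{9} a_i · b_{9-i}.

136136

Write out a_i and b_{9-i} for i = 0,…,9 and sum the products.
Σ = 1·24310 + 3·12870 + 5·6435 + 7·3003 + 9·1287 + 11·495 + 13·165 + 15·45 + 17·9 + 19·1 = 136136.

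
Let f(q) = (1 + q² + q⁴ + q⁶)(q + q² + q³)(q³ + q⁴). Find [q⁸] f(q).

(1 + q² + q⁴ + q⁶) has coefficients 1,0,1,0,1,0,1 for degrees 0…6.
(q + q² + q³) has coefficients 0,1,1,1,0,0,0,0,0 for degrees 0…8.
Finally multiplying by (q³ + q⁴), the product of all factors after the first has coefficients 0,0,0,0,1,2,2,1,0 for degrees 0…8.
[q⁸] = 1·0 + 1·2 + 1·1 + 1·0 = 3.

3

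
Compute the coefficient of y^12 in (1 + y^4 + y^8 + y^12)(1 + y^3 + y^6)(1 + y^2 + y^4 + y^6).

4

(1 + y^4 + y^8 + y^12) has coefficients 1,0,0,0,1,0,0,0,1,0,0,0,1 for degrees 0…12.
(1 + y^3 + y^6) has coefficients 1,0,0,1,0,0,1,0,0,0,0,0,0 for degrees 0…12.
Finally multiplying by (1 + y^2 + y^4 + y^6), the product of all factors after the first has coefficients 1,0,1,1,1,1,2,1,1,1,1,0,1 for degrees 0…12.
[y^12] = 1·1 + 1·1 + 1·1 + 1·1 = 4.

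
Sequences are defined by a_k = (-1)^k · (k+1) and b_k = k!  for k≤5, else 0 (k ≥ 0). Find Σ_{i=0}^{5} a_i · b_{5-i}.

81

Write out a_i and b_{5-i} for i = 0,…,5 and sum the products.
Σ = 1·120 − 2·24 + 3·6 − 4·2 + 5·1 − 6·1 = 81.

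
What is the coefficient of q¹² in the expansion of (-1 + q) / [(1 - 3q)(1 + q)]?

-265721

Partial fractions give a closed form: a_n = (-1/2)·3^n + (-1/2)·(-1)^n.
At n = 12: a_12 = -265721.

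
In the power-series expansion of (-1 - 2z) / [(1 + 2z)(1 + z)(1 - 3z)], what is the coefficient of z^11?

The denominator gives the recurrence a_n = 7a_(n−2) + 6a_(n−3) for n ≥ 3; the numerator fixes a_0 = -1, a_1 = -2, a_2 = -7.
Iterating: -1, -2, -7, -20, -61, -182, -547, -1640, -4921, -14762, -44287, -132860, so a_11 = -132860.

-132860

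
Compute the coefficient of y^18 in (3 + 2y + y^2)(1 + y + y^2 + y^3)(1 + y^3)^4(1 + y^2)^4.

(3 + 2y + y^2) has coefficients 3,2,1 for degrees 0…2.
(1 + y + y^2 + y^3) has coefficients 1,1,1,1,0,0,0,0,0,0,0,0,0,0,0,0,0,0,0 for degrees 0…18.
Multiplying by (1 + y^3)^4 gives running coefficients 1,1,1,5,4,4,10,6,6,10,4,4,5,1,1,1,0,0,0 for degrees 0…18.
Finally multiplying by (1 + y^2)^4, the product of all factors after the first has coefficients 1,1,5,9,14,30,36,56,75,79,105,101,101,105,79,75,56,36,30 for degrees 0…18.
[y^18] = 3·30 + 2·36 + 1·56 = 218.

218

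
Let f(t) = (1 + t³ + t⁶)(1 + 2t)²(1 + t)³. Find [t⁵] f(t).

23

(1 + t³ + t⁶) has coefficients 1,0,0,1,0,0 for degrees 0…5.
(1 + 2t)² has coefficients 1,4,4,0,0,0 for degrees 0…5.
Finally multiplying by (1 + t)³, the product of all factors after the first has coefficients 1,7,19,25,16,4 for degrees 0…5.
[t⁵] = 1·4 + 1·19 = 23.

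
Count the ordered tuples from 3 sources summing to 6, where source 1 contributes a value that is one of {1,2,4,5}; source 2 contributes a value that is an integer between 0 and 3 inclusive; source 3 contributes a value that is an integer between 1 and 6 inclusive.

The generating function for the choices is (q + q^2 + q^4 + q^5)·(1 + q + q^2 + q^3)·(q + q^2 + q^3 + q^4 + q^5 + q^6); the count is [q^6].
(q + q^2 + q^4 + q^5) has coefficients 0,1,1,0,1,1 for degrees 0…5.
(1 + q + q^2 + q^3) has coefficients 1,1,1,1,0,0,0 for degrees 0…6.
Finally multiplying by (q + q^2 + q^3 + q^4 + q^5 + q^6), the product of all factors after the first has coefficients 0,1,2,3,4,4,4 for degrees 0…6.
[q^6] = 1·4 + 1·4 + 1·2 + 1·1 = 11.

11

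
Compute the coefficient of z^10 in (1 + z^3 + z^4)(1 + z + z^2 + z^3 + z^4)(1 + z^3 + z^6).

5

(1 + z^3 + z^4) has coefficients 1,0,0,1,1 for degrees 0…4.
(1 + z + z^2 + z^3 + z^4) has coefficients 1,1,1,1,1,0,0,0,0,0,0 for degrees 0…10.
Finally multiplying by (1 + z^3 + z^6), the product of all factors after the first has coefficients 1,1,1,2,2,1,2,2,1,1,1 for degrees 0…10.
[z^10] = 1·1 + 1·2 + 1·2 = 5.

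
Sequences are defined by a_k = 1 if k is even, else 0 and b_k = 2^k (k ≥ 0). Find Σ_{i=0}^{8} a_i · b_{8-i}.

Write out a_i and b_{8-i} for i = 0,…,8 and sum the products.
Σ = 1·256 + 0·128 + 1·64 + 0·32 + 1·16 + 0·8 + 1·4 + 0·2 + 1·1 = 341.

341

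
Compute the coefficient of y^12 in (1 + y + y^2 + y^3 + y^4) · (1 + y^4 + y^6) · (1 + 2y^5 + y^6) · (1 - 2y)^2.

(1 + y + y^2 + y^3 + y^4) has coefficients 1,1,1,1,1 for degrees 0…4.
(1 + y^4 + y^6) has coefficients 1,0,0,0,1,0,1,0,0,0,0,0,0 for degrees 0…12.
Multiplying by (1 + 2y^5 + y^6) gives running coefficients 1,0,0,0,1,2,2,0,0,2,1,2,1 for degrees 0…12.
Finally multiplying by (1 - 2y)^2, the product of all factors after the first has coefficients 1,-4,4,0,1,-2,-2,0,8,2,-7,6,-3 for degrees 0…12.
[y^12] = 1·(-3) + 1·6 + 1·(-7) + 1·2 + 1·8 = 6.

6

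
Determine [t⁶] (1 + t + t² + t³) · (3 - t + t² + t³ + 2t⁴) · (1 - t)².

(1 + t + t² + t³) has coefficients 1,1,1,1 for degrees 0…3.
(3 - t + t² + t³ + 2t⁴) has coefficients 3,-1,1,1,2,0,0 for degrees 0…6.
Finally multiplying by (1 - t)², the product of all factors after the first has coefficients 3,-7,6,-2,1,-3,2 for degrees 0…6.
[t⁶] = 1·2 + 1·(-3) + 1·1 + 1·(-2) = -2.

-2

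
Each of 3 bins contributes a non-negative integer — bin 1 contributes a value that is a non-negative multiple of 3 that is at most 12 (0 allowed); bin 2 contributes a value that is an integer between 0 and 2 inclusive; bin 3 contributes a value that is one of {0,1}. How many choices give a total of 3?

The generating function for the choices is (1 + q^3 + q^6 + q^9 + q^12)·(1 + q + q^2)·(1 + q); the count is [q^3].
(1 + q^3 + q^6 + q^9 + q^12) has coefficients 1,0,0,1 for degrees 0…3.
(1 + q + q^2) has coefficients 1,1,1,0 for degrees 0…3.
Finally multiplying by (1 + q), the product of all factors after the first has coefficients 1,2,2,1 for degrees 0…3.
[q^3] = 1·1 + 1·1 = 2.

2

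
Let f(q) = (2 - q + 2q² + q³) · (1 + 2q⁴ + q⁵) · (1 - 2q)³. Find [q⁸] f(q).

13

(2 - q + 2q² + q³) has coefficients 2,-1,2,1 for degrees 0…3.
(1 + 2q⁴ + q⁵) has coefficients 1,0,0,0,2,1,0,0,0 for degrees 0…8.
Finally multiplying by (1 - 2q)³, the product of all factors after the first has coefficients 1,-6,12,-8,2,-11,18,-4,-8 for degrees 0…8.
[q⁸] = 2·(-8) − 1·(-4) + 2·18 + 1·(-11) = 13.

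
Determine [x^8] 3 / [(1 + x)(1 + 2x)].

The denominator gives the recurrence a_n = −3a_(n−1) − 2a_(n−2) for n ≥ 2; the numerator fixes a_0 = 3, a_1 = -9.
Iterating: 3, -9, 21, -45, 93, -189, 381, -765, 1533, so a_8 = 1533.

1533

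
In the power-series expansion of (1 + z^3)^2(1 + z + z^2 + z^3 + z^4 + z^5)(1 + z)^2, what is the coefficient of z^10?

6

(1 + z^3)^2 has coefficients 1,0,0,2,0,0,1 for degrees 0…6.
(1 + z + z^2 + z^3 + z^4 + z^5) has coefficients 1,1,1,1,1,1,0,0,0,0,0 for degrees 0…10.
Finally multiplying by (1 + z)^2, the product of all factors after the first has coefficients 1,3,4,4,4,4,3,1,0,0,0 for degrees 0…10.
[z^10] = 1·0 + 2·1 + 1·4 = 6.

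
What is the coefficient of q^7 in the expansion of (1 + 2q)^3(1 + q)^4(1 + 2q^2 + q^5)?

254

(1 + 2q)^3 has coefficients 1,6,12,8 for degrees 0…3.
(1 + q)^4 has coefficients 1,4,6,4,1,0,0,0 for degrees 0…7.
Finally multiplying by (1 + 2q^2 + q^5), the product of all factors after the first has coefficients 1,4,8,12,13,9,6,6 for degrees 0…7.
[q^7] = 1·6 + 6·6 + 12·9 + 8·13 = 254.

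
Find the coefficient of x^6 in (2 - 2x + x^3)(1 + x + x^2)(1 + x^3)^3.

(2 - 2x + x^3) has coefficients 2,-2,0,1 for degrees 0…3.
(1 + x + x^2) has coefficients 1,1,1,0,0,0,0 for degrees 0…6.
Finally multiplying by (1 + x^3)^3, the product of all factors after the first has coefficients 1,1,1,3,3,3,3 for degrees 0…6.
[x^6] = 2·3 − 2·3 + 1·3 = 3.

3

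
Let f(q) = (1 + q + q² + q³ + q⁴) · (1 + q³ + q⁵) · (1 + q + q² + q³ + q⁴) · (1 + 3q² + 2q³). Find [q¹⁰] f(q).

53

(1 + q + q² + q³ + q⁴) has coefficients 1,1,1,1,1 for degrees 0…4.
(1 + q³ + q⁵) has coefficients 1,0,0,1,0,1,0,0,0,0,0 for degrees 0…10.
Multiplying by (1 + q + q² + q³ + q⁴) gives running coefficients 1,1,1,2,2,2,2,2,1,1,0 for degrees 0…10.
Finally multiplying by (1 + 3q² + 2q³), the product of all factors after the first has coefficients 1,1,4,7,7,10,12,12,11,11,7 for degrees 0…10.
[q¹⁰] = 1·7 + 1·11 + 1·11 + 1·12 + 1·12 = 53.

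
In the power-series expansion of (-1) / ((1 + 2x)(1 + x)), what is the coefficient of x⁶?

-127

Partial fractions give a closed form: a_n = (-2)·(-2)^n + (1)·(-1)^n.
At n = 6: a_6 = -127.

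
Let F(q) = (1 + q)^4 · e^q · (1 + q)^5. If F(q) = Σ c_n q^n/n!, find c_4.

The EGF product rule gives c_4 = Σ_{k_1+k_2+k_3=4} C(4; k_1,k_2,k_3) · ∏ g_i(k_i), where (1+q)^4 gives the falling factorial (4)_k; e^q gives (1)^k; (1+q)^5 gives the falling factorial (5)_k.
g_1(k) for k = 0…4: 1, 4, 12, 24, 24.
g_2(k) for k = 0…4: 1, 1, 1, 1, 1.
g_3(k) for k = 0…4: 1, 5, 20, 60, 120.
First combine the last two factors: h(k) = Σ_j C(k,j)·g_2(j)·g_3(k−j) for k = 0…4: 1, 6, 31, 136, 501.
c_4 = Σ_k C(4,k)·g_1(k)·h(4−k) = 1·1·501 + 4·4·136 + 6·12·31 + 4·24·6 + 1·24·1 = 501 + 2176 + 2232 + 576 + 24 = 5509.

5509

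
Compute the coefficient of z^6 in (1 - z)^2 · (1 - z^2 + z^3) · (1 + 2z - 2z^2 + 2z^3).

(1 - z)^2 has coefficients 1,-2,1 for degrees 0…2.
(1 - z^2 + z^3) has coefficients 1,0,-1,1,0,0,0 for degrees 0…6.
Finally multiplying by (1 + 2z - 2z^2 + 2z^3), the product of all factors after the first has coefficients 1,2,-3,1,4,-4,2 for degrees 0…6.
[z^6] = 1·2 − 2·(-4) + 1·4 = 14.

14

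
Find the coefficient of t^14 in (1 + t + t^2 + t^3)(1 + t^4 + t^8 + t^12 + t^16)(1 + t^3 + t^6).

(1 + t + t^2 + t^3) has coefficients 1,1,1,1 for degrees 0…3.
(1 + t^4 + t^8 + t^12 + t^16) has coefficients 1,0,0,0,1,0,0,0,1,0,0,0,1,0,0 for degrees 0…14.
Finally multiplying by (1 + t^3 + t^6), the product of all factors after the first has coefficients 1,0,0,1,1,0,1,1,1,0,1,1,1,0,1 for degrees 0…14.
[t^14] = 1·1 + 1·0 + 1·1 + 1·1 = 3.

3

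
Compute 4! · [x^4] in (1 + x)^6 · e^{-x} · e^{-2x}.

-27

The EGF product rule gives c_4 = Σ_{k_1+k_2+k_3=4} C(4; k_1,k_2,k_3) · ∏ g_i(k_i), where (1+x)^6 gives the falling factorial (6)_k; e^{-x} gives (-1)^k; e^{-2x} gives (-2)^k.
g_1(k) for k = 0…4: 1, 6, 30, 120, 360.
g_2(k) for k = 0…4: 1, -1, 1, -1, 1.
g_3(k) for k = 0…4: 1, -2, 4, -8, 16.
First combine the last two factors: h(k) = Σ_j C(k,j)·g_2(j)·g_3(k−j) for k = 0…4: 1, -3, 9, -27, 81.
c_4 = Σ_k C(4,k)·g_1(k)·h(4−k) = 1·1·81 + 4·6·(-27) + 6·30·9 + 4·120·(-3) + 1·360·1 = 81 − 648 + 1620 − 1440 + 360 = -27.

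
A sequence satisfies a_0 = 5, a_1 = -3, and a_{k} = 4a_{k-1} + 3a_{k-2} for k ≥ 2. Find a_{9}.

The ordinary generating function has denominator 1 - 4x - 3x^2.
Iterating the recurrence: a_0,…,a_{9} = 5, -3, 3, 3, 21, 93, 435, 2019, 9381, 43581.

43581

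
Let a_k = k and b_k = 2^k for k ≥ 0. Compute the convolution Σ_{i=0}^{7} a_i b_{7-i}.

247

Write out a_i and b_{7-i} for i = 0,…,7 and sum the products.
Σ = 0·128 + 1·64 + 2·32 + 3·16 + 4·8 + 5·4 + 6·2 + 7·1 = 247.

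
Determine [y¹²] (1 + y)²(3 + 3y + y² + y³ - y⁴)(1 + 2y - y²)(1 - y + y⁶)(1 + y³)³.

(1 + y)² has coefficients 1,2,1 for degrees 0…2.
(3 + 3y + y² + y³ - y⁴) has coefficients 3,3,1,1,-1,0,0,0,0,0,0,0,0 for degrees 0…12.
Multiplying by (1 + 2y - y²) gives running coefficients 3,9,4,0,0,-3,1,0,0,0,0,0,0 for degrees 0…12.
Multiplying by (1 - y + y⁶) gives running coefficients 3,6,-5,-4,0,-3,7,8,4,0,0,-3,1 for degrees 0…12.
Finally multiplying by (1 + y³)³, the product of all factors after the first has coefficients 3,6,-5,5,18,-18,4,26,-20,12,30,-5,18 for degrees 0…12.
[y¹²] = 1·18 + 2·(-5) + 1·30 = 38.

38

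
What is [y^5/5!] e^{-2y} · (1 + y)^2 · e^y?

-11

The EGF product rule gives c_5 = Σ_{k_1+k_2+k_3=5} C(5; k_1,k_2,k_3) · ∏ g_i(k_i), where e^{-2y} gives (-2)^k; (1+y)^2 gives the falling factorial (2)_k; e^y gives (1)^k.
g_1(k) for k = 0…5: 1, -2, 4, -8, 16, -32.
g_2(k) for k = 0…5: 1, 2, 2, 0, 0, 0.
g_3(k) for k = 0…5: 1, 1, 1, 1, 1, 1.
First combine the last two factors: h(k) = Σ_j C(k,j)·g_2(j)·g_3(k−j) for k = 0…5: 1, 3, 7, 13, 21, 31.
c_5 = Σ_k C(5,k)·g_1(k)·h(5−k) = 1·1·31 + 5·(-2)·21 + 10·4·13 + 10·(-8)·7 + 5·16·3 + 1·(-32)·1 = 31 − 210 + 520 − 560 + 240 − 32 = -11.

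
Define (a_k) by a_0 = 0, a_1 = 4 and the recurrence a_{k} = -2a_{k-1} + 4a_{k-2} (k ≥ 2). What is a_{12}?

-1179648

The ordinary generating function has denominator 1 + 2x - 4x^2.
Iterating the recurrence: a_0,…,a_{12} = 0, 4, -8, 32, -96, 320, -1024, 3328, -10752, 34816, -112640, 364544, -1179648.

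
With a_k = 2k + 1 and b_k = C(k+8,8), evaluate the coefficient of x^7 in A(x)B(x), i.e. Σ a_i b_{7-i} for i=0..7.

27456

The convolution is the x^7 coefficient of A(x)B(x).
Σ = 1·6435 + 3·3003 + 5·1287 + 7·495 + 9·165 + 11·45 + 13·9 + 15·1 = 27456.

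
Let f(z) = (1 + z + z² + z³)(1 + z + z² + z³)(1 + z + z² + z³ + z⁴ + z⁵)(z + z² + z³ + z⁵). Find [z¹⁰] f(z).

44

(1 + z + z² + z³) has coefficients 1,1,1,1 for degrees 0…3.
(1 + z + z² + z³) has coefficients 1,1,1,1,0,0,0,0,0,0,0 for degrees 0…10.
Multiplying by (1 + z + z² + z³ + z⁴ + z⁵) gives running coefficients 1,2,3,4,4,4,3,2,1,0,0 for degrees 0…10.
Finally multiplying by (z + z² + z³ + z⁵), the product of all factors after the first has coefficients 0,1,3,6,9,12,14,14,13,10,7 for degrees 0…10.
[z¹⁰] = 1·7 + 1·10 + 1·13 + 1·14 = 44.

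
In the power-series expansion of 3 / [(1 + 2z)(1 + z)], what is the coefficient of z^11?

Partial fractions give a closed form: a_n = (6)·(-2)^n + (-3)·(-1)^n.
At n = 11: a_11 = -12285.

-12285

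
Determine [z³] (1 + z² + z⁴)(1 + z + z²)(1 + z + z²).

(1 + z² + z⁴) has coefficients 1,0,1,0 for degrees 0…3.
(1 + z + z²) has coefficients 1,1,1,0 for degrees 0…3.
Finally multiplying by (1 + z + z²), the product of all factors after the first has coefficients 1,2,3,2 for degrees 0…3.
[z³] = 1·2 + 1·2 = 4.

4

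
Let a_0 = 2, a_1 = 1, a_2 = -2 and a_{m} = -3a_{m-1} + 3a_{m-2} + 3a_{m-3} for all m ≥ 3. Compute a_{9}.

The ordinary generating function has denominator 1 + 3y - 3y^2 - 3y^3.
Iterating the recurrence: a_0,…,a_{9} = 2, 1, -2, 15, -48, 183, -648, 2349, -8442, 30429.

30429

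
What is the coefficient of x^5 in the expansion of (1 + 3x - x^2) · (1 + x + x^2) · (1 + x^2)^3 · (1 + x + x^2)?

(1 + 3x - x^2) has coefficients 1,3,-1 for degrees 0…2.
(1 + x + x^2) has coefficients 1,1,1,0,0,0 for degrees 0…5.
Multiplying by (1 + x^2)^3 gives running coefficients 1,1,4,3,6,3 for degrees 0…5.
Finally multiplying by (1 + x + x^2), the product of all factors after the first has coefficients 1,2,6,8,13,12 for degrees 0…5.
[x^5] = 1·12 + 3·13 − 1·8 = 43.

43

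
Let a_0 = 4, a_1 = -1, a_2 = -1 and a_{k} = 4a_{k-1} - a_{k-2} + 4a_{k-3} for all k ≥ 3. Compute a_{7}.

2893

The ordinary generating function has denominator 1 - 4y + y^2 - 4y^3.
Iterating the recurrence: a_0,…,a_{7} = 4, -1, -1, 13, 49, 179, 719, 2893.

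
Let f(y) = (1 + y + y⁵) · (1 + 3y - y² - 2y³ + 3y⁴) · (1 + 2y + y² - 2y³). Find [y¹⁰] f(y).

(1 + y + y⁵) has coefficients 1,1,0,0,0,1 for degrees 0…5.
(1 + 3y - y² - 2y³ + 3y⁴) has coefficients 1,3,-1,-2,3,0,0,0,0,0,0 for degrees 0…10.
Finally multiplying by (1 + 2y + y² - 2y³), the product of all factors after the first has coefficients 1,5,6,-3,-8,6,7,-6,0,0,0 for degrees 0…10.
[y¹⁰] = 1·0 + 1·0 + 1·6 = 6.

6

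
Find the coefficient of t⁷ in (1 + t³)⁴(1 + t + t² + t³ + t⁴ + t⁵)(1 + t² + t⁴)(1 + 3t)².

(1 + t³)⁴ has coefficients 1,0,0,4,0,0,6,0 for degrees 0…7.
(1 + t + t² + t³ + t⁴ + t⁵) has coefficients 1,1,1,1,1,1,0,0 for degrees 0…7.
Multiplying by (1 + t² + t⁴) gives running coefficients 1,1,2,2,3,3,2,2 for degrees 0…7.
Finally multiplying by (1 + 3t)², the product of all factors after the first has coefficients 1,7,17,23,33,39,47,41 for degrees 0…7.
[t⁷] = 1·41 + 4·33 + 6·7 = 215.

215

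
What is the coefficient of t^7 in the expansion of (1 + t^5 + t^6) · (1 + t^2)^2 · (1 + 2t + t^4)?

4

(1 + t^5 + t^6) has coefficients 1,0,0,0,0,1,1 for degrees 0…6.
(1 + t^2)^2 has coefficients 1,0,2,0,1,0,0,0 for degrees 0…7.
Finally multiplying by (1 + 2t + t^4), the product of all factors after the first has coefficients 1,2,2,4,2,2,2,0 for degrees 0…7.
[t^7] = 1·0 + 1·2 + 1·2 = 4.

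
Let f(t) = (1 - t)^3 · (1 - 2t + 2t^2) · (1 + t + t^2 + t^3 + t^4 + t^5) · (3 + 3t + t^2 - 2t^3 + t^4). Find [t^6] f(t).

(1 - t)^3 has coefficients 1,-3,3,-1 for degrees 0…3.
(1 - 2t + 2t^2) has coefficients 1,-2,2,0,0,0,0 for degrees 0…6.
Multiplying by (1 + t + t^2 + t^3 + t^4 + t^5) gives running coefficients 1,-1,1,1,1,1,0 for degrees 0…6.
Finally multiplying by (3 + 3t + t^2 - 2t^3 + t^4), the product of all factors after the first has coefficients 3,0,1,3,10,4,3 for degrees 0…6.
[t^6] = 1·3 − 3·4 + 3·10 − 1·3 = 18.

18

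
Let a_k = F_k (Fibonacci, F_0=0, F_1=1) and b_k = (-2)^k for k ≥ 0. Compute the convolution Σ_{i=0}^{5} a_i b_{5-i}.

15

Write out a_i and b_{5-i} for i = 0,…,5 and sum the products.
Σ = 0·(-32) + 1·16 + 1·(-8) + 2·4 + 3·(-2) + 5·1 = 15.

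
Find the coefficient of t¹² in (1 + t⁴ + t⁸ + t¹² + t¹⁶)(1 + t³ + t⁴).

2

(1 + t⁴ + t⁸ + t¹² + t¹⁶) has coefficients 1,0,0,0,1,0,0,0,1,0,0,0,1 for degrees 0…12.
(1 + t³ + t⁴) has coefficients 1,0,0,1,1,0,0,0,0,0,0,0,0 for degrees 0…12.
[t¹²] = 1·0 + 1·0 + 1·1 + 1·1 = 2.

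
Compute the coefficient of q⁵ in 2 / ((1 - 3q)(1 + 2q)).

Partial fractions give a closed form: a_n = (6/5)·3^n + (4/5)·(-2)^n.
At n = 5: a_5 = 266.

266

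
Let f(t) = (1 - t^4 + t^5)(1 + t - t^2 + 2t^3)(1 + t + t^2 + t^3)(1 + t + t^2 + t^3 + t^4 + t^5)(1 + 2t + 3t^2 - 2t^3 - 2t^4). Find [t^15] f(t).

(1 - t^4 + t^5) has coefficients 1,0,0,0,-1,1 for degrees 0…5.
(1 + t - t^2 + 2t^3) has coefficients 1,1,-1,2,0,0,0,0,0,0,0,0,0,0,0,0 for degrees 0…15.
Multiplying by (1 + t + t^2 + t^3) gives running coefficients 1,2,1,3,2,1,2,0,0,0,0,0,0,0,0,0 for degrees 0…15.
Multiplying by (1 + t + t^2 + t^3 + t^4 + t^5) gives running coefficients 1,3,4,7,9,10,11,9,8,5,3,2,0,0,0,0 for degrees 0…15.
Finally multiplying by (1 + 2t + 3t^2 - 2t^3 - 2t^4), the product of all factors after the first has coefficients 1,5,13,22,27,35,36,29,21,6,-3,-11,-13,-10,-10,-4 for degrees 0…15.
[t^15] = 1·(-4) − 1·(-11) + 1·(-3) = 4.

4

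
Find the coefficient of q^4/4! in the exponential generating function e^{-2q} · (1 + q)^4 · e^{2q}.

The EGF product rule gives c_4 = Σ_{k_1+k_2+k_3=4} C(4; k_1,k_2,k_3) · ∏ g_i(k_i), where e^{-2q} gives (-2)^k; (1+q)^4 gives the falling factorial (4)_k; e^{2q} gives (2)^k.
g_1(k) for k = 0…4: 1, -2, 4, -8, 16.
g_2(k) for k = 0…4: 1, 4, 12, 24, 24.
g_3(k) for k = 0…4: 1, 2, 4, 8, 16.
First combine the last two factors: h(k) = Σ_j C(k,j)·g_2(j)·g_3(k−j) for k = 0…4: 1, 6, 32, 152, 648.
c_4 = Σ_k C(4,k)·g_1(k)·h(4−k) = 1·1·648 + 4·(-2)·152 + 6·4·32 + 4·(-8)·6 + 1·16·1 = 648 − 1216 + 768 − 192 + 16 = 24.

24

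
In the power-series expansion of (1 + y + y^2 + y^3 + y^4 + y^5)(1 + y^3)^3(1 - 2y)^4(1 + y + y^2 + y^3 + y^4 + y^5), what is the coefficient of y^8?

(1 + y + y^2 + y^3 + y^4 + y^5) has coefficients 1,1,1,1,1,1 for degrees 0…5.
(1 + y^3)^3 has coefficients 1,0,0,3,0,0,3,0,0 for degrees 0…8.
Multiplying by (1 - 2y)^4 gives running coefficients 1,-8,24,-29,-8,72,-93,24,72 for degrees 0…8.
Finally multiplying by (1 + y + y^2 + y^3 + y^4 + y^5), the product of all factors after the first has coefficients 1,-7,17,-12,-20,52,-42,-10,38 for degrees 0…8.
[y^8] = 1·38 + 1·(-10) + 1·(-42) + 1·52 + 1·(-20) + 1·(-12) = 6.

6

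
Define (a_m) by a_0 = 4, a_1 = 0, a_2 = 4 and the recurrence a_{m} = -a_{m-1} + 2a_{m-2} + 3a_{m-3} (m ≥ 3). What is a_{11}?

112

The ordinary generating function has denominator 1 + t - 2t^2 - 3t^3.
Iterating the recurrence: a_0,…,a_{11} = 4, 0, 4, 8, 0, 28, -4, 60, 16, 92, 120, 112.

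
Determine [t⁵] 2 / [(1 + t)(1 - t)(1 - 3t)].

546

Partial fractions give a closed form: a_n = (1/4)·(-1)^n + (-1/2)·1^n + (9/4)·3^n.
At n = 5: a_5 = 546.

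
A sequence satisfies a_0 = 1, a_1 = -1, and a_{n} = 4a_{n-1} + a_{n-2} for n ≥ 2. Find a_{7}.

The ordinary generating function has denominator 1 - 4x - x^2.
Iterating the recurrence: a_0,…,a_{7} = 1, -1, -3, -13, -55, -233, -987, -4181.

-4181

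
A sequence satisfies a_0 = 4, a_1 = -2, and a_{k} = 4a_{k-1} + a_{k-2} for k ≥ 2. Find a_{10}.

-439204

The ordinary generating function has denominator 1 - 4q - q^2.
Iterating the recurrence: a_0,…,a_{10} = 4, -2, -4, -18, -76, -322, -1364, -5778, -24476, -103682, -439204.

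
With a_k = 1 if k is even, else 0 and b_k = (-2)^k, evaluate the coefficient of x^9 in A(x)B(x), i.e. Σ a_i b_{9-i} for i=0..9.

-682

Write out a_i and b_{9-i} for i = 0,…,9 and sum the products.
Σ = 1·(-512) + 0·256 + 1·(-128) + 0·64 + 1·(-32) + 0·16 + 1·(-8) + 0·4 + 1·(-2) + 0·1 = -682.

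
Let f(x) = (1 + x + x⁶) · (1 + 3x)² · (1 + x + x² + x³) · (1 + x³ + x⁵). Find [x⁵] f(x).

48

(1 + x + x⁶) has coefficients 1,1,0,0,0,0 for degrees 0…5.
(1 + 3x)² has coefficients 1,6,9,0,0,0 for degrees 0…5.
Multiplying by (1 + x + x² + x³) gives running coefficients 1,7,16,16,15,9 for degrees 0…5.
Finally multiplying by (1 + x³ + x⁵), the product of all factors after the first has coefficients 1,7,16,17,22,26 for degrees 0…5.
[x⁵] = 1·26 + 1·22 = 48.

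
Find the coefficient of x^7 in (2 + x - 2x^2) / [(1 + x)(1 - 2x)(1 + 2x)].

Partial fractions give a closed form: a_n = (1/3)·(-1)^n + (2/3)·2^n + (1)·(-2)^n.
At n = 7: a_7 = -43.

-43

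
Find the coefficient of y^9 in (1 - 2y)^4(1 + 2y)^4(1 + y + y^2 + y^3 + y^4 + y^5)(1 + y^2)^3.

-204

(1 - 2y)^4 has coefficients 1,-8,24,-32,16 for degrees 0…4.
(1 + 2y)^4 has coefficients 1,8,24,32,16,0,0,0,0,0 for degrees 0…9.
Multiplying by (1 + y + y^2 + y^3 + y^4 + y^5) gives running coefficients 1,9,33,65,81,81,80,72,48,16 for degrees 0…9.
Finally multiplying by (1 + y^2)^3, the product of all factors after the first has coefficients 1,9,36,92,183,303,423,519,564,540 for degrees 0…9.
[y^9] = 1·540 − 8·564 + 24·519 − 32·423 + 16·303 = -204.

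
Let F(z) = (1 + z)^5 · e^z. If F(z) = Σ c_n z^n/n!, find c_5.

1546

The EGF product rule gives c_5 = Σ_{k_1+k_2=5} C(5; k_1,k_2) · ∏ g_i(k_i), where (1+z)^5 gives the falling factorial (5)_k; e^z gives (1)^k.
g_1(k) for k = 0…5: 1, 5, 20, 60, 120, 120.
g_2(k) for k = 0…5: 1, 1, 1, 1, 1, 1.
c_5 = Σ_k C(5,k)·g_1(k)·g_2(5−k) = 1·1·1 + 5·5·1 + 10·20·1 + 10·60·1 + 5·120·1 + 1·120·1 = 1 + 25 + 200 + 600 + 600 + 120 = 1546.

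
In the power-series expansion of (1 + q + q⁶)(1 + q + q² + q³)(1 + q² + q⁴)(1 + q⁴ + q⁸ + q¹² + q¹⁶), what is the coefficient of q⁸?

8

(1 + q + q⁶) has coefficients 1,1,0,0,0,0,1 for degrees 0…6.
(1 + q + q² + q³) has coefficients 1,1,1,1,0,0,0,0,0 for degrees 0…8.
Multiplying by (1 + q² + q⁴) gives running coefficients 1,1,2,2,2,2,1,1,0 for degrees 0…8.
Finally multiplying by (1 + q⁴ + q⁸ + q¹² + q¹⁶), the product of all factors after the first has coefficients 1,1,2,2,3,3,3,3,3 for degrees 0…8.
[q⁸] = 1·3 + 1·3 + 1·2 = 8.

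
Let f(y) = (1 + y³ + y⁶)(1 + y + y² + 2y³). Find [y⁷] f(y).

(1 + y³ + y⁶) has coefficients 1,0,0,1,0,0,1 for degrees 0…6.
(1 + y + y² + 2y³) has coefficients 1,1,1,2,0,0,0,0 for degrees 0…7.
[y⁷] = 1·0 + 1·0 + 1·1 = 1.

1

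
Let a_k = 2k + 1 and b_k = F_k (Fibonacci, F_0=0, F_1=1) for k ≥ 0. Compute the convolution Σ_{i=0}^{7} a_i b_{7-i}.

125

The convolution is the t^7 coefficient of A(t)B(t).
Σ = 1·13 + 3·8 + 5·5 + 7·3 + 9·2 + 11·1 + 13·1 + 15·0 = 125.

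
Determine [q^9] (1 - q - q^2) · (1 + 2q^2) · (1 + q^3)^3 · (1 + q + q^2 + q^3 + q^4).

(1 - q - q^2) has coefficients 1,-1,-1 for degrees 0…2.
(1 + 2q^2) has coefficients 1,0,2,0,0,0,0,0,0,0 for degrees 0…9.
Multiplying by (1 + q^3)^3 gives running coefficients 1,0,2,3,0,6,3,0,6,1 for degrees 0…9.
Finally multiplying by (1 + q + q^2 + q^3 + q^4), the product of all factors after the first has coefficients 1,1,3,6,6,11,14,12,15,16 for degrees 0…9.
[q^9] = 1·16 − 1·15 − 1·12 = -11.

-11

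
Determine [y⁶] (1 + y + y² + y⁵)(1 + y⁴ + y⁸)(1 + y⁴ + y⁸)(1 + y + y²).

7

(1 + y + y² + y⁵) has coefficients 1,1,1,0,0,1 for degrees 0…5.
(1 + y⁴ + y⁸) has coefficients 1,0,0,0,1,0,0 for degrees 0…6.
Multiplying by (1 + y⁴ + y⁸) gives running coefficients 1,0,0,0,2,0,0 for degrees 0…6.
Finally multiplying by (1 + y + y²), the product of all factors after the first has coefficients 1,1,1,0,2,2,2 for degrees 0…6.
[y⁶] = 1·2 + 1·2 + 1·2 + 1·1 = 7.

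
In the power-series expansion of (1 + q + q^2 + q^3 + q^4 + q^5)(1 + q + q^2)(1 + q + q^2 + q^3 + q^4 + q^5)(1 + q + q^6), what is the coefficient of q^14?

(1 + q + q^2 + q^3 + q^4 + q^5) has coefficients 1,1,1,1,1,1 for degrees 0…5.
(1 + q + q^2) has coefficients 1,1,1,0,0,0,0,0,0,0,0,0,0,0,0 for degrees 0…14.
Multiplying by (1 + q + q^2 + q^3 + q^4 + q^5) gives running coefficients 1,2,3,3,3,3,2,1,0,0,0,0,0,0,0 for degrees 0…14.
Finally multiplying by (1 + q + q^6), the product of all factors after the first has coefficients 1,3,5,6,6,6,6,5,4,3,3,3,2,1,0 for degrees 0…14.
[q^14] = 1·0 + 1·1 + 1·2 + 1·3 + 1·3 + 1·3 = 12.

12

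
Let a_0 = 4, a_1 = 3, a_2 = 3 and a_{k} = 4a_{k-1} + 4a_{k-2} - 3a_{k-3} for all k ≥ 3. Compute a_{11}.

2654643

The ordinary generating function has denominator 1 - 4z - 4z^2 + 3z^3.
Iterating the recurrence: a_0,…,a_{11} = 4, 3, 3, 12, 51, 243, 1140, 5379, 25347, 119484, 563187, 2654643.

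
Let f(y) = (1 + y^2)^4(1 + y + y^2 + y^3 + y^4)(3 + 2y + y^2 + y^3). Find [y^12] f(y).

15

(1 + y^2)^4 has coefficients 1,0,4,0,6,0,4,0,1 for degrees 0…8.
(1 + y + y^2 + y^3 + y^4) has coefficients 1,1,1,1,1,0,0,0,0,0,0,0,0 for degrees 0…12.
Finally multiplying by (3 + 2y + y^2 + y^3), the product of all factors after the first has coefficients 3,5,6,7,7,4,2,1,0,0,0,0,0 for degrees 0…12.
[y^12] = 1·0 + 4·0 + 6·0 + 4·2 + 1·7 = 15.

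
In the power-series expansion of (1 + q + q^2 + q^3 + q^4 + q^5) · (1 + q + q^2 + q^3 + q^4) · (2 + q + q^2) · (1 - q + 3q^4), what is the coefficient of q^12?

(1 + q + q^2 + q^3 + q^4 + q^5) has coefficients 1,1,1,1,1,1 for degrees 0…5.
(1 + q + q^2 + q^3 + q^4) has coefficients 1,1,1,1,1,0,0,0,0,0,0,0,0 for degrees 0…12.
Multiplying by (2 + q + q^2) gives running coefficients 2,3,4,4,4,2,1,0,0,0,0,0,0 for degrees 0…12.
Finally multiplying by (1 - q + 3q^4), the product of all factors after the first has coefficients 2,1,1,0,6,7,11,11,12,6,3,0,0 for degrees 0…12.
[q^12] = 1·0 + 1·0 + 1·3 + 1·6 + 1·12 + 1·11 = 32.

32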